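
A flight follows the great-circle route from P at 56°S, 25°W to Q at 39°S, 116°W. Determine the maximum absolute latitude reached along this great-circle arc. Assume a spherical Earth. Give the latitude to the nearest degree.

The great circle lies in the plane with unit normal n̂ = (p₁ × p₂)/|p₁ × p₂|.
Here n̂_z ≈ -0.507; the vertex latitude is φ_max = arccos|n̂_z| ≈ 59.6°.

≈ 60°S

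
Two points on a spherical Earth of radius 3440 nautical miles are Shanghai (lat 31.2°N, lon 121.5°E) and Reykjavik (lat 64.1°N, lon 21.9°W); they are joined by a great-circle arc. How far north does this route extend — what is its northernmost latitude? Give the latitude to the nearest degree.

The great circle lies in the plane with unit normal n̂ = (p₁ × p₂)/|p₁ × p₂|.
Here n̂_z ≈ -0.226; the vertex latitude is φ_max = arccos|n̂_z| ≈ 76.9°.
Check via Clairaut: cos φ_max = |cos φ₁| · sin C = cos(31.2°)·sin(15.3°) ≈ 0.226, again giving ≈ 76.9°.

≈ 77°N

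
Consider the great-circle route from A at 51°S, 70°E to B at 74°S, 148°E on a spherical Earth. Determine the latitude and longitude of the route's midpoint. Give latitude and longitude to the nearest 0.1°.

≈ 67.0°S, 91.4°E

Write both endpoints as unit vectors p₁, p₂ with components (cos φ cos λ, cos φ sin λ, sin φ).
The central angle between the endpoints is δ = arccos(p₁·p₂) ≈ 0.671 rad (38.5°).
Interpolate at f = 1/2 with slerp weights a = sin((1−f)δ)/sin δ ≈ 0.530, b = sin(fδ)/sin δ ≈ 0.530.
p = a·p₁ + b·p₂ ≈ (-0.010, 0.390, -0.921); φ = arcsin(p_z) ≈ -67.01°, λ = atan2(p_y, p_x) ≈ 91.44°.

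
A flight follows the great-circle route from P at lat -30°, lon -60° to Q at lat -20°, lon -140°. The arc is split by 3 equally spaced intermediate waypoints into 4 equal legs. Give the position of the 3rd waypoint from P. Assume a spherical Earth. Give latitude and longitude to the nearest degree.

Convert each endpoint to a unit vector on the sphere (x = cos φ cos λ, y = cos φ sin λ, z = sin φ).
The central angle between the endpoints is δ = arccos(p₁·p₂) ≈ 1.253 rad (71.8°).
Interpolate at f = 3/4 with slerp weights a = sin((1−f)δ)/sin δ ≈ 0.324, b = sin(fδ)/sin δ ≈ 0.850.
p = a·p₁ + b·p₂ ≈ (-0.471, -0.757, -0.453); φ = arcsin(p_z) ≈ -26.93°, λ = atan2(p_y, p_x) ≈ -121.92°.

≈ lat -27°, lon -122°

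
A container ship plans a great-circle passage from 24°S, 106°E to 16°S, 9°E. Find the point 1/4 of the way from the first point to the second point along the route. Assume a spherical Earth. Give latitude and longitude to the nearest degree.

≈ 29°S, 81°E

From cos δ = sin φ₁ sin φ₂ + cos φ₁ cos φ₂ cos Δλ, the central angle is δ ≈ 1.566 rad (89.7°).
Interpolate at f = 1/4 with slerp weights a = sin((1−f)δ)/sin δ ≈ 0.922, b = sin(fδ)/sin δ ≈ 0.382.
p = a·p₁ + b·p₂ ≈ (0.130, 0.867, -0.480); φ = arcsin(p_z) ≈ -28.71°, λ = atan2(p_y, p_x) ≈ 81.48°.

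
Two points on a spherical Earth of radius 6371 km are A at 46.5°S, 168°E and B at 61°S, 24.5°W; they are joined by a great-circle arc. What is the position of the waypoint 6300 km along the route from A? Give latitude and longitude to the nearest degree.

Convert each endpoint to a unit vector on the sphere (x = cos φ cos λ, y = cos φ sin λ, z = sin φ).
The central angle between the endpoints is δ = arccos(p₁·p₂) ≈ 1.257 rad (72.0°). The total great-circle distance is δ·R ≈ 1.257 × 6371 ≈ 8009 km, so the target fraction is f = 6300/8009 ≈ 0.787.
Interpolate at f ≈ 0.787 with slerp weights a = sin((1−f)δ)/sin δ ≈ 0.279, b = sin(fδ)/sin δ ≈ 0.878.
p = a·p₁ + b·p₂ ≈ (0.200, -0.137, -0.970); φ = arcsin(p_z) ≈ -75.99°, λ = atan2(p_y, p_x) ≈ -34.37°.

≈ 76°S, 34°W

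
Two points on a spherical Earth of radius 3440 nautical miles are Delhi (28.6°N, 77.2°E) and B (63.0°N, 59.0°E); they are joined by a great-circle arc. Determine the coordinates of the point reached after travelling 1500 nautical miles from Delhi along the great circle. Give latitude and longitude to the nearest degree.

Write both endpoints as unit vectors p₁, p₂ with components (cos φ cos λ, cos φ sin λ, sin φ).
The central angle between the endpoints is δ = arccos(p₁·p₂) ≈ 0.635 rad (36.4°). The total great-circle distance is δ·R ≈ 0.635 × 3440 ≈ 2184 nmi, so the target fraction is f = 1500/2184 ≈ 0.687.
Interpolate at f ≈ 0.687 with slerp weights a = sin((1−f)δ)/sin δ ≈ 0.333, b = sin(fδ)/sin δ ≈ 0.712.
p = a·p₁ + b·p₂ ≈ (0.231, 0.562, 0.794); φ = arcsin(p_z) ≈ 52.56°, λ = atan2(p_y, p_x) ≈ 67.64°.

≈ (53°N, 68°E)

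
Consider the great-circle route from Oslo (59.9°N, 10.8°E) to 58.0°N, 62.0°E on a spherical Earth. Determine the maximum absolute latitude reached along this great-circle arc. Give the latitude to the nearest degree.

The great circle lies in the plane with unit normal n̂ = (p₁ × p₂)/|p₁ × p₂|.
Here n̂_z ≈ +0.476; the vertex latitude is φ_max = arccos|n̂_z| ≈ 61.6°.
Check via Clairaut: cos φ_max = |cos φ₁| · sin C = cos(59.9°)·sin(71.5°) ≈ 0.476, again giving ≈ 61.6°.

≈ 62°N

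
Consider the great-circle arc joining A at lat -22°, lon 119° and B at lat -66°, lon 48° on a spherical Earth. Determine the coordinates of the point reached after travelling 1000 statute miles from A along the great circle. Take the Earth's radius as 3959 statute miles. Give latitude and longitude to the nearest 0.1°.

Write both endpoints as unit vectors p₁, p₂ with components (cos φ cos λ, cos φ sin λ, sin φ).
The central angle between the endpoints is δ = arccos(p₁·p₂) ≈ 1.087 rad (62.3°). The total great-circle distance is δ·R ≈ 1.087 × 3959 ≈ 4304 mi, so the target fraction is f = 1000/4304 ≈ 0.232.
Interpolate at f ≈ 0.232 with slerp weights a = sin((1−f)δ)/sin δ ≈ 0.837, b = sin(fδ)/sin δ ≈ 0.282.
p = a·p₁ + b·p₂ ≈ (-0.299, 0.764, -0.571); φ = arcsin(p_z) ≈ -34.85°, λ = atan2(p_y, p_x) ≈ 111.40°.

≈ lat -34.8°, lon 111.4°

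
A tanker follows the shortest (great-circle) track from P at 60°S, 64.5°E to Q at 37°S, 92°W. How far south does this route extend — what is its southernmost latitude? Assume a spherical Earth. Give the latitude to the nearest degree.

≈ 81°S

The great circle lies in the plane with unit normal n̂ = (p₁ × p₂)/|p₁ × p₂|.
Here n̂_z ≈ -0.161; the vertex latitude is φ_max = arccos|n̂_z| ≈ 80.7°.
Check via Clairaut: cos φ_max = |cos φ₁| · sin C = cos(60.0°)·sin(161.2°) ≈ 0.161, again giving ≈ 80.7°.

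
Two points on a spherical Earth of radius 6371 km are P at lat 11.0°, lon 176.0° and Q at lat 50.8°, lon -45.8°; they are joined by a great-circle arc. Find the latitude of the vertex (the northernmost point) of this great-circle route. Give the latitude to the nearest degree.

≈ 64°

The great circle lies in the plane with unit normal n̂ = (p₁ × p₂)/|p₁ × p₂|.
Here n̂_z ≈ +0.436; the vertex latitude is φ_max = arccos|n̂_z| ≈ 64.2°.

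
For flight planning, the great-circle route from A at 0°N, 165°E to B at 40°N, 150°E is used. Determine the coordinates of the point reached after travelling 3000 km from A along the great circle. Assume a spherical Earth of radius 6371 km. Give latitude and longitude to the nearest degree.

Write both endpoints as unit vectors p₁, p₂ with components (cos φ cos λ, cos φ sin λ, sin φ).
The central angle between the endpoints is δ = arccos(p₁·p₂) ≈ 0.738 rad (42.3°). The total great-circle distance is δ·R ≈ 0.738 × 6371 ≈ 4701 km, so the target fraction is f = 3000/4701 ≈ 0.638.
Interpolate at f ≈ 0.638 with slerp weights a = sin((1−f)δ)/sin δ ≈ 0.392, b = sin(fδ)/sin δ ≈ 0.674.
p = a·p₁ + b·p₂ ≈ (-0.826, 0.360, 0.434); φ = arcsin(p_z) ≈ 25.69°, λ = atan2(p_y, p_x) ≈ 156.47°.

≈ 26°N, 156°E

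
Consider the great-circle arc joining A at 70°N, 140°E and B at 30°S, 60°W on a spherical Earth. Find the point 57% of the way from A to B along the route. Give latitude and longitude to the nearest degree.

Convert each endpoint to a unit vector on the sphere (x = cos φ cos λ, y = cos φ sin λ, z = sin φ).
The central angle between the endpoints is δ = arccos(p₁·p₂) ≈ 2.416 rad (138.4°).
Interpolate at f = 0.57 with slerp weights a = sin((1−f)δ)/sin δ ≈ 1.299, b = sin(fδ)/sin δ ≈ 1.479.
p = a·p₁ + b·p₂ ≈ (0.300, -0.824, 0.481); φ = arcsin(p_z) ≈ 28.76°, λ = atan2(p_y, p_x) ≈ -69.98°.

≈ 29°N, 70°W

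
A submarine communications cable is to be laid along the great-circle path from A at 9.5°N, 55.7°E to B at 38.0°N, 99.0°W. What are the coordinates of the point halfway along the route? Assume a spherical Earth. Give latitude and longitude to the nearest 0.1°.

Convert each endpoint to a unit vector on the sphere (x = cos φ cos λ, y = cos φ sin λ, z = sin φ).
The central angle between the endpoints is δ = arccos(p₁·p₂) ≈ 2.216 rad (126.9°).
Interpolate at f = 1/2 with slerp weights a = sin((1−f)δ)/sin δ ≈ 1.119, b = sin(fδ)/sin δ ≈ 1.119.
p = a·p₁ + b·p₂ ≈ (0.484, 0.041, 0.874); φ = arcsin(p_z) ≈ 60.93°, λ = atan2(p_y, p_x) ≈ 4.82°.

≈ 60.9°N, 4.8°E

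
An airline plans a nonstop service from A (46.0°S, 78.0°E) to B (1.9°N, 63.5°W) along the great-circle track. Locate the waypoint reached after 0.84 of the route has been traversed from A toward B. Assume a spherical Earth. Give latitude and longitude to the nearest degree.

Write both endpoints as unit vectors p₁, p₂ with components (cos φ cos λ, cos φ sin λ, sin φ).
The central angle between the endpoints is δ = arccos(p₁·p₂) ≈ 2.174 rad (124.6°).
Interpolate at f = 0.84 with slerp weights a = sin((1−f)δ)/sin δ ≈ 0.414, b = sin(fδ)/sin δ ≈ 1.175.
p = a·p₁ + b·p₂ ≈ (0.584, -0.770, -0.259); φ = arcsin(p_z) ≈ -15.00°, λ = atan2(p_y, p_x) ≈ -52.82°.

≈ (15°S, 53°W)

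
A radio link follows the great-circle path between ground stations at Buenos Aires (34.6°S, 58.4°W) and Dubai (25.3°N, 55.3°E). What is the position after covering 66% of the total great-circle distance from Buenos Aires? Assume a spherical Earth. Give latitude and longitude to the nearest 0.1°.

Convert each endpoint to a unit vector on the sphere (x = cos φ cos λ, y = cos φ sin λ, z = sin φ).
The central angle between the endpoints is δ = arccos(p₁·p₂) ≈ 2.143 rad (122.8°).
Interpolate at f = 0.66 with slerp weights a = sin((1−f)δ)/sin δ ≈ 0.792, b = sin(fδ)/sin δ ≈ 1.175.
p = a·p₁ + b·p₂ ≈ (0.947, 0.318, 0.052); φ = arcsin(p_z) ≈ 3.00°, λ = atan2(p_y, p_x) ≈ 18.57°.

≈ 3.0°N, 18.6°E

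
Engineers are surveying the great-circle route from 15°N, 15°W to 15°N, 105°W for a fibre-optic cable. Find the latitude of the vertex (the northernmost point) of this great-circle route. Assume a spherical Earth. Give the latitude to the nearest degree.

≈ 21°N

The great circle lies in the plane with unit normal n̂ = (p₁ × p₂)/|p₁ × p₂|.
Here n̂_z ≈ -0.935; the vertex latitude is φ_max = arccos|n̂_z| ≈ 20.8°.
Check via Clairaut: cos φ_max = |cos φ₁| · sin C = cos(15.0°)·sin(75.5°) ≈ 0.935, again giving ≈ 20.8°.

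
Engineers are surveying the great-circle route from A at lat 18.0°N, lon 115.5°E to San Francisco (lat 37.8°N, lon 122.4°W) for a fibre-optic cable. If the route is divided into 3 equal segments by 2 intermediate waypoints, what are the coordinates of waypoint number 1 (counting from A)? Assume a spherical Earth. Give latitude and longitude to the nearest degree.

≈ lat 40°N, lon 146°E

From cos δ = sin φ₁ sin φ₂ + cos φ₁ cos φ₂ cos Δλ, the central angle is δ ≈ 1.782 rad (102.1°).
Interpolate at f = 1/3 with slerp weights a = sin((1−f)δ)/sin δ ≈ 0.949, b = sin(fδ)/sin δ ≈ 0.573.
p = a·p₁ + b·p₂ ≈ (-0.631, 0.433, 0.644); φ = arcsin(p_z) ≈ 40.10°, λ = atan2(p_y, p_x) ≈ 145.57°.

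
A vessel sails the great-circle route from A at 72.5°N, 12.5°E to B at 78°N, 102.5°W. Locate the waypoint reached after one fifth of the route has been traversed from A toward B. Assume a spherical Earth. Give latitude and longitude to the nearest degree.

≈ 77°N, 3°E

The haversine formula gives a central angle δ ≈ 0.436 rad (25.0°) between the endpoints.
Interpolate at f = 1/5 with slerp weights a = sin((1−f)δ)/sin δ ≈ 0.809, b = sin(fδ)/sin δ ≈ 0.206.
p = a·p₁ + b·p₂ ≈ (0.228, 0.011, 0.974); φ = arcsin(p_z) ≈ 76.79°, λ = atan2(p_y, p_x) ≈ 2.71°.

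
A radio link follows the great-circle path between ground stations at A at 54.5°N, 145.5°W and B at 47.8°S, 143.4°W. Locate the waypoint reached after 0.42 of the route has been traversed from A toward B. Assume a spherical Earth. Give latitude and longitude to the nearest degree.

Convert each endpoint to a unit vector on the sphere (x = cos φ cos λ, y = cos φ sin λ, z = sin φ).
The central angle between the endpoints is δ = arccos(p₁·p₂) ≈ 1.786 rad (102.3°).
Interpolate at f = 0.42 with slerp weights a = sin((1−f)δ)/sin δ ≈ 0.880, b = sin(fδ)/sin δ ≈ 0.698.
p = a·p₁ + b·p₂ ≈ (-0.798, -0.569, 0.200); φ = arcsin(p_z) ≈ 11.53°, λ = atan2(p_y, p_x) ≈ -144.50°.

≈ 12°N, 144°W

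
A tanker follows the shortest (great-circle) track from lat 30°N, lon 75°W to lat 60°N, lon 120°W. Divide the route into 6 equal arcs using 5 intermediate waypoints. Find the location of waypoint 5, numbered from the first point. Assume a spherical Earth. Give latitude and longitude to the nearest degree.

≈ lat 57°N, lon 108°W

Convert each endpoint to a unit vector on the sphere (x = cos φ cos λ, y = cos φ sin λ, z = sin φ).
The central angle between the endpoints is δ = arccos(p₁·p₂) ≈ 0.739 rad (42.3°).
Interpolate at f = 5/6 with slerp weights a = sin((1−f)δ)/sin δ ≈ 0.182, b = sin(fδ)/sin δ ≈ 0.858.
p = a·p₁ + b·p₂ ≈ (-0.174, -0.524, 0.834); φ = arcsin(p_z) ≈ 56.50°, λ = atan2(p_y, p_x) ≈ -108.32°.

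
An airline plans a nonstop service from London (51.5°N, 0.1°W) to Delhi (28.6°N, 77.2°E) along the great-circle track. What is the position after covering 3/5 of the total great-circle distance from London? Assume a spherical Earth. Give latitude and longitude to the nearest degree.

≈ 44°N, 54°E

From cos δ = sin φ₁ sin φ₂ + cos φ₁ cos φ₂ cos Δλ, the central angle is δ ≈ 1.053 rad (60.3°).
Interpolate at f = 3/5 with slerp weights a = sin((1−f)δ)/sin δ ≈ 0.471, b = sin(fδ)/sin δ ≈ 0.680.
p = a·p₁ + b·p₂ ≈ (0.425, 0.581, 0.694); φ = arcsin(p_z) ≈ 43.92°, λ = atan2(p_y, p_x) ≈ 53.83°.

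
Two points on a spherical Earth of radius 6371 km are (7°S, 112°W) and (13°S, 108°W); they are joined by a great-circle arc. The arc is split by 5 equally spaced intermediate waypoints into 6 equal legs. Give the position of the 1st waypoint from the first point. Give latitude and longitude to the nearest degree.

The haversine formula gives a central angle δ ≈ 0.125 rad (7.2°) between the endpoints.
Interpolate at f = 1/6 with slerp weights a = sin((1−f)δ)/sin δ ≈ 0.834, b = sin(fδ)/sin δ ≈ 0.167.
p = a·p₁ + b·p₂ ≈ (-0.360, -0.922, -0.139); φ = arcsin(p_z) ≈ -8.00°, λ = atan2(p_y, p_x) ≈ -111.34°.

≈ (8°S, 111°W)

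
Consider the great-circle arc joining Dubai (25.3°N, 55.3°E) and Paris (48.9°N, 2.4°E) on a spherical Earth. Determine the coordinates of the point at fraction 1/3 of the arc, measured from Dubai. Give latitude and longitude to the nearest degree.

The haversine formula gives a central angle δ ≈ 0.822 rad (47.1°) between the endpoints.
Interpolate at f = 1/3 with slerp weights a = sin((1−f)δ)/sin δ ≈ 0.711, b = sin(fδ)/sin δ ≈ 0.369.
p = a·p₁ + b·p₂ ≈ (0.609, 0.539, 0.582); φ = arcsin(p_z) ≈ 35.62°, λ = atan2(p_y, p_x) ≈ 41.52°.

≈ 36°N, 42°E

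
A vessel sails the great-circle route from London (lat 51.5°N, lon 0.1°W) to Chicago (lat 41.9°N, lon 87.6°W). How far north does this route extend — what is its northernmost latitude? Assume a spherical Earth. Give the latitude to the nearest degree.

≈ 57°N

The great circle lies in the plane with unit normal n̂ = (p₁ × p₂)/|p₁ × p₂|.
Here n̂_z ≈ -0.551; the vertex latitude is φ_max = arccos|n̂_z| ≈ 56.6°.
Check via Clairaut: cos φ_max = |cos φ₁| · sin C = cos(51.5°)·sin(62.3°) ≈ 0.551, again giving ≈ 56.6°.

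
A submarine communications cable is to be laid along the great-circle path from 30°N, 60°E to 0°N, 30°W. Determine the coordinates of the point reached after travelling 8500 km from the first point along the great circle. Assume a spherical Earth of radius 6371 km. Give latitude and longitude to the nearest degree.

Write both endpoints as unit vectors p₁, p₂ with components (cos φ cos λ, cos φ sin λ, sin φ).
The central angle between the endpoints is δ = arccos(p₁·p₂) ≈ 1.571 rad (90.0°). The total great-circle distance is δ·R ≈ 1.571 × 6371 ≈ 10008 km, so the target fraction is f = 8500/10008 ≈ 0.849.
Interpolate at f ≈ 0.849 with slerp weights a = sin((1−f)δ)/sin δ ≈ 0.234, b = sin(fδ)/sin δ ≈ 0.972.
p = a·p₁ + b·p₂ ≈ (0.943, -0.310, 0.117); φ = arcsin(p_z) ≈ 6.73°, λ = atan2(p_y, p_x) ≈ -18.20°.

≈ 7°N, 18°W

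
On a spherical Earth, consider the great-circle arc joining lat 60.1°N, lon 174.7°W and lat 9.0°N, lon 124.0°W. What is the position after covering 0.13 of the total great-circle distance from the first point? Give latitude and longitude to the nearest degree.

From cos δ = sin φ₁ sin φ₂ + cos φ₁ cos φ₂ cos Δλ, the central angle is δ ≈ 1.107 rad (63.4°).
Interpolate at f = 0.13 with slerp weights a = sin((1−f)δ)/sin δ ≈ 0.918, b = sin(fδ)/sin δ ≈ 0.160.
p = a·p₁ + b·p₂ ≈ (-0.544, -0.174, 0.821); φ = arcsin(p_z) ≈ 55.17°, λ = atan2(p_y, p_x) ≈ -162.31°.

≈ lat 55°N, lon 162°W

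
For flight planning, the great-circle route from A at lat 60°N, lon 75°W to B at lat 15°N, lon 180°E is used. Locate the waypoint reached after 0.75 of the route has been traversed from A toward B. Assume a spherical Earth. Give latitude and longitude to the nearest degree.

Convert each endpoint to a unit vector on the sphere (x = cos φ cos λ, y = cos φ sin λ, z = sin φ).
The central angle between the endpoints is δ = arccos(p₁·p₂) ≈ 1.471 rad (84.3°).
Interpolate at f = 0.75 with slerp weights a = sin((1−f)δ)/sin δ ≈ 0.361, b = sin(fδ)/sin δ ≈ 0.897.
p = a·p₁ + b·p₂ ≈ (-0.820, -0.175, 0.545); φ = arcsin(p_z) ≈ 33.04°, λ = atan2(p_y, p_x) ≈ -167.98°.

≈ lat 33°N, lon 168°W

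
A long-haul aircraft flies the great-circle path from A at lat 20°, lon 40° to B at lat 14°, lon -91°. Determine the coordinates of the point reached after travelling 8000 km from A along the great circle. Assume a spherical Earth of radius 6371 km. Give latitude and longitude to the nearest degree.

≈ lat 35°, lon -41°

Convert each endpoint to a unit vector on the sphere (x = cos φ cos λ, y = cos φ sin λ, z = sin φ).
The central angle between the endpoints is δ = arccos(p₁·p₂) ≈ 2.112 rad (121.0°). The total great-circle distance is δ·R ≈ 2.112 × 6371 ≈ 13458 km, so the target fraction is f = 8000/13458 ≈ 0.594.
Interpolate at f ≈ 0.594 with slerp weights a = sin((1−f)δ)/sin δ ≈ 0.882, b = sin(fδ)/sin δ ≈ 1.110.
p = a·p₁ + b·p₂ ≈ (0.616, -0.544, 0.570); φ = arcsin(p_z) ≈ 34.75°, λ = atan2(p_y, p_x) ≈ -41.44°.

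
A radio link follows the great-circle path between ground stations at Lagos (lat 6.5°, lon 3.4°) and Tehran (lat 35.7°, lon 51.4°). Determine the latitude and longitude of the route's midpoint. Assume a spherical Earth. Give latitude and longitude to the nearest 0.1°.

Write both endpoints as unit vectors p₁, p₂ with components (cos φ cos λ, cos φ sin λ, sin φ).
The central angle between the endpoints is δ = arccos(p₁·p₂) ≈ 0.920 rad (52.7°).
Interpolate at f = 1/2 with slerp weights a = sin((1−f)δ)/sin δ ≈ 0.558, b = sin(fδ)/sin δ ≈ 0.558.
p = a·p₁ + b·p₂ ≈ (0.836, 0.387, 0.389); φ = arcsin(p_z) ≈ 22.88°, λ = atan2(p_y, p_x) ≈ 24.84°.

≈ lat 22.9°, lon 24.8°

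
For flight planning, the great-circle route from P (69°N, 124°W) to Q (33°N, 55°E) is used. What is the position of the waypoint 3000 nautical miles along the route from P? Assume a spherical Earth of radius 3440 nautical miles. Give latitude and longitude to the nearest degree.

The haversine formula gives a central angle δ ≈ 1.361 rad (78.0°) between the endpoints. The total great-circle distance is δ·R ≈ 1.361 × 3440 ≈ 4683 nmi, so the target fraction is f = 3000/4683 ≈ 0.641.
Interpolate at f ≈ 0.641 with slerp weights a = sin((1−f)δ)/sin δ ≈ 0.480, b = sin(fδ)/sin δ ≈ 0.783.
p = a·p₁ + b·p₂ ≈ (0.280, 0.395, 0.875); φ = arcsin(p_z) ≈ 61.03°, λ = atan2(p_y, p_x) ≈ 54.64°.

≈ (61°N, 55°E)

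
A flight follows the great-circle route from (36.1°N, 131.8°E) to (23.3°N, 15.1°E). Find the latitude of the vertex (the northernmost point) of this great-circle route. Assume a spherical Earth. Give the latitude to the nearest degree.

≈ 48°N

The great circle lies in the plane with unit normal n̂ = (p₁ × p₂)/|p₁ × p₂|.
Here n̂_z ≈ -0.666; the vertex latitude is φ_max = arccos|n̂_z| ≈ 48.2°.
Check via Clairaut: cos φ_max = |cos φ₁| · sin C = cos(36.1°)·sin(55.6°) ≈ 0.666, again giving ≈ 48.2°.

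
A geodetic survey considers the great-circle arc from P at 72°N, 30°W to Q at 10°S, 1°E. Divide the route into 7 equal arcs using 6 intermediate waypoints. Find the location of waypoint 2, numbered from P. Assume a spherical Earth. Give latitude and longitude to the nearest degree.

Convert each endpoint to a unit vector on the sphere (x = cos φ cos λ, y = cos φ sin λ, z = sin φ).
The central angle between the endpoints is δ = arccos(p₁·p₂) ≈ 1.475 rad (84.5°).
Interpolate at f = 2/7 with slerp weights a = sin((1−f)δ)/sin δ ≈ 0.873, b = sin(fδ)/sin δ ≈ 0.411.
p = a·p₁ + b·p₂ ≈ (0.638, -0.128, 0.759); φ = arcsin(p_z) ≈ 49.38°, λ = atan2(p_y, p_x) ≈ -11.33°.

≈ 49°N, 11°W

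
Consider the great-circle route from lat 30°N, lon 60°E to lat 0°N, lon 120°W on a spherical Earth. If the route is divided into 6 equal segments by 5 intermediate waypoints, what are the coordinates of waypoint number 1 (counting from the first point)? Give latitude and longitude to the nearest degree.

Convert each endpoint to a unit vector on the sphere (x = cos φ cos λ, y = cos φ sin λ, z = sin φ).
The central angle between the endpoints is δ = arccos(p₁·p₂) ≈ 2.618 rad (150.0°).
Interpolate at f = 1/6 with slerp weights a = sin((1−f)δ)/sin δ ≈ 1.638, b = sin(fδ)/sin δ ≈ 0.845.
p = a·p₁ + b·p₂ ≈ (0.287, 0.497, 0.819); φ = arcsin(p_z) ≈ 55.00°, λ = atan2(p_y, p_x) ≈ 60.00°.

≈ lat 55°N, lon 60°E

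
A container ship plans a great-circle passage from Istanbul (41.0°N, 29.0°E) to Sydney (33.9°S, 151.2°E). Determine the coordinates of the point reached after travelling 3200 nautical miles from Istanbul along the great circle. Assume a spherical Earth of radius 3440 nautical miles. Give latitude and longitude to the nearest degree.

Write both endpoints as unit vectors p₁, p₂ with components (cos φ cos λ, cos φ sin λ, sin φ).
The central angle between the endpoints is δ = arccos(p₁·p₂) ≈ 2.346 rad (134.4°). The total great-circle distance is δ·R ≈ 2.346 × 3440 ≈ 8070 nmi, so the target fraction is f = 3200/8070 ≈ 0.397.
Interpolate at f ≈ 0.397 with slerp weights a = sin((1−f)δ)/sin δ ≈ 1.383, b = sin(fδ)/sin δ ≈ 1.122.
p = a·p₁ + b·p₂ ≈ (0.097, 0.955, 0.281); φ = arcsin(p_z) ≈ 16.34°, λ = atan2(p_y, p_x) ≈ 84.22°.

≈ 16°N, 84°E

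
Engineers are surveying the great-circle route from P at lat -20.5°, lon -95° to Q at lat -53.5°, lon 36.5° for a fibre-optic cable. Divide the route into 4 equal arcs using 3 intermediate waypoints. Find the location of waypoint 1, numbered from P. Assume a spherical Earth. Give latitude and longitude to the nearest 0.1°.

≈ lat -41.2°, lon -81.2°

Convert each endpoint to a unit vector on the sphere (x = cos φ cos λ, y = cos φ sin λ, z = sin φ).
The central angle between the endpoints is δ = arccos(p₁·p₂) ≈ 1.659 rad (95.0°).
Interpolate at f = 1/4 with slerp weights a = sin((1−f)δ)/sin δ ≈ 0.951, b = sin(fδ)/sin δ ≈ 0.404.
p = a·p₁ + b·p₂ ≈ (0.116, -0.744, -0.658); φ = arcsin(p_z) ≈ -41.15°, λ = atan2(p_y, p_x) ≈ -81.16°.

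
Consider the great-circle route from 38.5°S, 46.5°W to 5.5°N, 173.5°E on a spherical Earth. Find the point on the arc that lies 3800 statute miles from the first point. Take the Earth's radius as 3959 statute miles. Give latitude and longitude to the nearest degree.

Convert each endpoint to a unit vector on the sphere (x = cos φ cos λ, y = cos φ sin λ, z = sin φ).
The central angle between the endpoints is δ = arccos(p₁·p₂) ≈ 2.287 rad (131.0°). The total great-circle distance is δ·R ≈ 2.287 × 3959 ≈ 9054 mi, so the target fraction is f = 3800/9054 ≈ 0.420.
Interpolate at f ≈ 0.420 with slerp weights a = sin((1−f)δ)/sin δ ≈ 1.286, b = sin(fδ)/sin δ ≈ 1.086.
p = a·p₁ + b·p₂ ≈ (-0.381, -0.608, -0.697); φ = arcsin(p_z) ≈ -44.16°, λ = atan2(p_y, p_x) ≈ -122.07°.

≈ 44°S, 122°W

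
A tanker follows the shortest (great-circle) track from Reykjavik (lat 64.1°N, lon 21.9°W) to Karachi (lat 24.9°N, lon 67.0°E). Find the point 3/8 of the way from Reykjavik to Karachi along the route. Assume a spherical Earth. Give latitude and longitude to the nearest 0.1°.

≈ lat 58.0°N, lon 30.3°E

From cos δ = sin φ₁ sin φ₂ + cos φ₁ cos φ₂ cos Δλ, the central angle is δ ≈ 1.174 rad (67.3°).
Interpolate at f = 3/8 with slerp weights a = sin((1−f)δ)/sin δ ≈ 0.726, b = sin(fδ)/sin δ ≈ 0.462.
p = a·p₁ + b·p₂ ≈ (0.458, 0.268, 0.848); φ = arcsin(p_z) ≈ 57.96°, λ = atan2(p_y, p_x) ≈ 30.29°.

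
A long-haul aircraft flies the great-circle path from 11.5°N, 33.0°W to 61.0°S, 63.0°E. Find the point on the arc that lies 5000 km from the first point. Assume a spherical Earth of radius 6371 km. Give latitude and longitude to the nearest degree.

Convert each endpoint to a unit vector on the sphere (x = cos φ cos λ, y = cos φ sin λ, z = sin φ).
The central angle between the endpoints is δ = arccos(p₁·p₂) ≈ 1.797 rad (102.9°). The total great-circle distance is δ·R ≈ 1.797 × 6371 ≈ 11447 km, so the target fraction is f = 5000/11447 ≈ 0.437.
Interpolate at f ≈ 0.437 with slerp weights a = sin((1−f)δ)/sin δ ≈ 0.870, b = sin(fδ)/sin δ ≈ 0.725.
p = a·p₁ + b·p₂ ≈ (0.875, -0.151, -0.461); φ = arcsin(p_z) ≈ -27.44°, λ = atan2(p_y, p_x) ≈ -9.80°.

≈ 27°S, 10°W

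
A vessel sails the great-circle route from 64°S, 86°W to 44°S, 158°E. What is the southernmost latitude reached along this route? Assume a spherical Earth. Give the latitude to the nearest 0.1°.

The great circle lies in the plane with unit normal n̂ = (p₁ × p₂)/|p₁ × p₂|.
Here n̂_z ≈ -0.324; the vertex latitude is φ_max = arccos|n̂_z| ≈ 71.1°.
Check via Clairaut: cos φ_max = |cos φ₁| · sin C = cos(64.0°)·sin(132.3°) ≈ 0.324, again giving ≈ 71.1°.

≈ 71.1°S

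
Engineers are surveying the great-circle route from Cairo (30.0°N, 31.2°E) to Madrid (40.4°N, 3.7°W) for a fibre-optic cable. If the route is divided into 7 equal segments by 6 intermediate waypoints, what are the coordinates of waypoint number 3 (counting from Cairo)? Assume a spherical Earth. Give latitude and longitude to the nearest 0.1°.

≈ 35.7°N, 17.4°E

From cos δ = sin φ₁ sin φ₂ + cos φ₁ cos φ₂ cos Δλ, the central angle is δ ≈ 0.526 rad (30.1°).
Interpolate at f = 3/7 with slerp weights a = sin((1−f)δ)/sin δ ≈ 0.590, b = sin(fδ)/sin δ ≈ 0.445.
p = a·p₁ + b·p₂ ≈ (0.775, 0.243, 0.583); φ = arcsin(p_z) ≈ 35.69°, λ = atan2(p_y, p_x) ≈ 17.38°.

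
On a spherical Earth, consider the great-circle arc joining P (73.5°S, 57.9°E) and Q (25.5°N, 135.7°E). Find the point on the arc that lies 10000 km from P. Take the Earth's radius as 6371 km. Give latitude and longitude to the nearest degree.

Convert each endpoint to a unit vector on the sphere (x = cos φ cos λ, y = cos φ sin λ, z = sin φ).
The central angle between the endpoints is δ = arccos(p₁·p₂) ≈ 1.938 rad (111.0°). The total great-circle distance is δ·R ≈ 1.938 × 6371 ≈ 12344 km, so the target fraction is f = 10000/12344 ≈ 0.810.
Interpolate at f ≈ 0.810 with slerp weights a = sin((1−f)δ)/sin δ ≈ 0.385, b = sin(fδ)/sin δ ≈ 1.071.
p = a·p₁ + b·p₂ ≈ (-0.634, 0.768, 0.092); φ = arcsin(p_z) ≈ 5.26°, λ = atan2(p_y, p_x) ≈ 129.53°.

≈ (5°N, 130°E)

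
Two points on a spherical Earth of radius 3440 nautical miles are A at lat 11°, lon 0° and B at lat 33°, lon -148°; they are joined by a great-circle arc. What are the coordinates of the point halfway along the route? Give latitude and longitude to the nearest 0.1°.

≈ lat 54.7°, lon -58.7°

From cos δ = sin φ₁ sin φ₂ + cos φ₁ cos φ₂ cos Δλ, the central angle is δ ≈ 2.207 rad (126.5°).
Interpolate at f = 1/2 with slerp weights a = sin((1−f)δ)/sin δ ≈ 1.110, b = sin(fδ)/sin δ ≈ 1.110.
p = a·p₁ + b·p₂ ≈ (0.300, -0.493, 0.816); φ = arcsin(p_z) ≈ 54.73°, λ = atan2(p_y, p_x) ≈ -58.68°.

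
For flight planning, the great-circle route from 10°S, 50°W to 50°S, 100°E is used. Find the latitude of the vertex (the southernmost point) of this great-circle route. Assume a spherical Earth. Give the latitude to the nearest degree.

The great circle lies in the plane with unit normal n̂ = (p₁ × p₂)/|p₁ × p₂|.
Here n̂_z ≈ +0.348; the vertex latitude is φ_max = arccos|n̂_z| ≈ 69.6°.
Check via Clairaut: cos φ_max = |cos φ₁| · sin C = cos(10.0°)·sin(159.3°) ≈ 0.348, again giving ≈ 69.6°.

≈ 70°S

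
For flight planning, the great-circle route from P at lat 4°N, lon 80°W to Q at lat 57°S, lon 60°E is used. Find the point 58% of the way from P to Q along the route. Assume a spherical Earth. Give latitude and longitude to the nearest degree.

Write both endpoints as unit vectors p₁, p₂ with components (cos φ cos λ, cos φ sin λ, sin φ).
The central angle between the endpoints is δ = arccos(p₁·p₂) ≈ 2.065 rad (118.3°).
Interpolate at f = 0.58 with slerp weights a = sin((1−f)δ)/sin δ ≈ 0.867, b = sin(fδ)/sin δ ≈ 1.058.
p = a·p₁ + b·p₂ ≈ (0.438, -0.352, -0.827); φ = arcsin(p_z) ≈ -55.79°, λ = atan2(p_y, p_x) ≈ -38.79°.

≈ lat 56°S, lon 39°W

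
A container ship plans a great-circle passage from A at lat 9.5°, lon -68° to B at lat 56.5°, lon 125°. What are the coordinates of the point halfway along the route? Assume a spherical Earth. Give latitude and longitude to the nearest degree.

≈ lat 65°, lon -83°

Write both endpoints as unit vectors p₁, p₂ with components (cos φ cos λ, cos φ sin λ, sin φ).
The central angle between the endpoints is δ = arccos(p₁·p₂) ≈ 1.974 rad (113.1°).
Interpolate at f = 1/2 with slerp weights a = sin((1−f)δ)/sin δ ≈ 0.907, b = sin(fδ)/sin δ ≈ 0.907.
p = a·p₁ + b·p₂ ≈ (0.048, -0.420, 0.906); φ = arcsin(p_z) ≈ 65.02°, λ = atan2(p_y, p_x) ≈ -83.47°.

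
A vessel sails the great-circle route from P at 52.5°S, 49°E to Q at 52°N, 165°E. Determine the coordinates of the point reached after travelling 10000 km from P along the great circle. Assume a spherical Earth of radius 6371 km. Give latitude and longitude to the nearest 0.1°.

≈ 15.2°N, 118.1°E

From cos δ = sin φ₁ sin φ₂ + cos φ₁ cos φ₂ cos Δλ, the central angle is δ ≈ 2.481 rad (142.1°). The total great-circle distance is δ·R ≈ 2.481 × 6371 ≈ 15805 km, so the target fraction is f = 10000/15805 ≈ 0.633.
Interpolate at f ≈ 0.633 with slerp weights a = sin((1−f)δ)/sin δ ≈ 1.287, b = sin(fδ)/sin δ ≈ 1.629.
p = a·p₁ + b·p₂ ≈ (-0.455, 0.851, 0.262); φ = arcsin(p_z) ≈ 15.22°, λ = atan2(p_y, p_x) ≈ 118.11°.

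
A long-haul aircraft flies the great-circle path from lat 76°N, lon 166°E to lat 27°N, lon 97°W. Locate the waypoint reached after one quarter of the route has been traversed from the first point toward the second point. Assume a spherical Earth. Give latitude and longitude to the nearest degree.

Write both endpoints as unit vectors p₁, p₂ with components (cos φ cos λ, cos φ sin λ, sin φ).
The central angle between the endpoints is δ = arccos(p₁·p₂) ≈ 1.144 rad (65.5°).
Interpolate at f = 1/4 with slerp weights a = sin((1−f)δ)/sin δ ≈ 0.831, b = sin(fδ)/sin δ ≈ 0.310.
p = a·p₁ + b·p₂ ≈ (-0.229, -0.225, 0.947); φ = arcsin(p_z) ≈ 71.27°, λ = atan2(p_y, p_x) ≈ -135.42°.

≈ lat 71°N, lon 135°W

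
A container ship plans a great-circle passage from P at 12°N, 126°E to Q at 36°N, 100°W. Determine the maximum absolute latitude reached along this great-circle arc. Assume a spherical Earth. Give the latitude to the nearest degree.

The great circle lies in the plane with unit normal n̂ = (p₁ × p₂)/|p₁ × p₂|.
Here n̂_z ≈ +0.630; the vertex latitude is φ_max = arccos|n̂_z| ≈ 51.0°.

≈ 51°N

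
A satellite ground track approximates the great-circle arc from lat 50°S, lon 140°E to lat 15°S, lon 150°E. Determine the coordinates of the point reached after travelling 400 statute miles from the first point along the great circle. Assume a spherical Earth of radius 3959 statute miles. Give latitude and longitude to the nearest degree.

≈ lat 44°S, lon 142°E

Write both endpoints as unit vectors p₁, p₂ with components (cos φ cos λ, cos φ sin λ, sin φ).
The central angle between the endpoints is δ = arccos(p₁·p₂) ≈ 0.627 rad (35.9°). The total great-circle distance is δ·R ≈ 0.627 × 3959 ≈ 2483 mi, so the target fraction is f = 400/2483 ≈ 0.161.
Interpolate at f ≈ 0.161 with slerp weights a = sin((1−f)δ)/sin δ ≈ 0.856, b = sin(fδ)/sin δ ≈ 0.172.
p = a·p₁ + b·p₂ ≈ (-0.565, 0.437, -0.700); φ = arcsin(p_z) ≈ -44.43°, λ = atan2(p_y, p_x) ≈ 142.31°.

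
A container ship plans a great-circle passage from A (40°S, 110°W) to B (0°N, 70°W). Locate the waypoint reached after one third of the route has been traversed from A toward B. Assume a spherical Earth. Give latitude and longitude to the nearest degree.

≈ (28°S, 94°W)

From cos δ = sin φ₁ sin φ₂ + cos φ₁ cos φ₂ cos Δλ, the central angle is δ ≈ 0.944 rad (54.1°).
Interpolate at f = 1/3 with slerp weights a = sin((1−f)δ)/sin δ ≈ 0.727, b = sin(fδ)/sin δ ≈ 0.382.
p = a·p₁ + b·p₂ ≈ (-0.060, -0.882, -0.467); φ = arcsin(p_z) ≈ -27.85°, λ = atan2(p_y, p_x) ≈ -93.87°.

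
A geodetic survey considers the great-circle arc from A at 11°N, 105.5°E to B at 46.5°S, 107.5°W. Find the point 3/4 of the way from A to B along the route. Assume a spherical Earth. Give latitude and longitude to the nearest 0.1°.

From cos δ = sin φ₁ sin φ₂ + cos φ₁ cos φ₂ cos Δλ, the central angle is δ ≈ 2.353 rad (134.8°).
Interpolate at f = 3/4 with slerp weights a = sin((1−f)δ)/sin δ ≈ 0.783, b = sin(fδ)/sin δ ≈ 1.384.
p = a·p₁ + b·p₂ ≈ (-0.492, -0.168, -0.854); φ = arcsin(p_z) ≈ -58.69°, λ = atan2(p_y, p_x) ≈ -161.13°.

≈ 58.7°S, 161.1°W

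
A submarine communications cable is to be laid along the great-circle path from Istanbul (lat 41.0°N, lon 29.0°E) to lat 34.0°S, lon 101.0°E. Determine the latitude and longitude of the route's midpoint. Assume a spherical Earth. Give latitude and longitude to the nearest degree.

Convert each endpoint to a unit vector on the sphere (x = cos φ cos λ, y = cos φ sin λ, z = sin φ).
The central angle between the endpoints is δ = arccos(p₁·p₂) ≈ 1.745 rad (100.0°).
Interpolate at f = 1/2 with slerp weights a = sin((1−f)δ)/sin δ ≈ 0.778, b = sin(fδ)/sin δ ≈ 0.778.
p = a·p₁ + b·p₂ ≈ (0.390, 0.918, 0.075); φ = arcsin(p_z) ≈ 4.32°, λ = atan2(p_y, p_x) ≈ 66.95°.

≈ lat 4°N, lon 67°E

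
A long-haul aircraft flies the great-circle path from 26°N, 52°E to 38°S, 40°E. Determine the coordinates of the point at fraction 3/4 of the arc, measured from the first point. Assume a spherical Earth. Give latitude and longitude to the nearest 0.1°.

The haversine formula gives a central angle δ ≈ 1.134 rad (65.0°) between the endpoints.
Interpolate at f = 3/4 with slerp weights a = sin((1−f)δ)/sin δ ≈ 0.309, b = sin(fδ)/sin δ ≈ 0.830.
p = a·p₁ + b·p₂ ≈ (0.672, 0.639, -0.375); φ = arcsin(p_z) ≈ -22.05°, λ = atan2(p_y, p_x) ≈ 43.57°.

≈ 22.0°S, 43.6°E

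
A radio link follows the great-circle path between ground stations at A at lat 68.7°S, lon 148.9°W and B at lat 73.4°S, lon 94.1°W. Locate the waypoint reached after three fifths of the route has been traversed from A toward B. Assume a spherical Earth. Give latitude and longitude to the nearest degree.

The haversine formula gives a central angle δ ≈ 0.309 rad (17.7°) between the endpoints.
Interpolate at f = 3/5 with slerp weights a = sin((1−f)δ)/sin δ ≈ 0.405, b = sin(fδ)/sin δ ≈ 0.606.
p = a·p₁ + b·p₂ ≈ (-0.138, -0.249, -0.959); φ = arcsin(p_z) ≈ -73.46°, λ = atan2(p_y, p_x) ≈ -119.10°.

≈ lat 73°S, lon 119°W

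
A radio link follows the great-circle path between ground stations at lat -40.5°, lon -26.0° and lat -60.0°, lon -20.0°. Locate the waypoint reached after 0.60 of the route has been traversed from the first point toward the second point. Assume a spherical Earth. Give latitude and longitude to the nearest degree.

From cos δ = sin φ₁ sin φ₂ + cos φ₁ cos φ₂ cos Δλ, the central angle is δ ≈ 0.347 rad (19.9°).
Interpolate at f = 0.60 with slerp weights a = sin((1−f)δ)/sin δ ≈ 0.407, b = sin(fδ)/sin δ ≈ 0.608.
p = a·p₁ + b·p₂ ≈ (0.564, -0.240, -0.791); φ = arcsin(p_z) ≈ -52.24°, λ = atan2(p_y, p_x) ≈ -23.03°.

≈ lat -52°, lon -23°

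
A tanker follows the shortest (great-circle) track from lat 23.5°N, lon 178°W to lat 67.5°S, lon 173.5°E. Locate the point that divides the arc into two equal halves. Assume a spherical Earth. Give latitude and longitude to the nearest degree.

From cos δ = sin φ₁ sin φ₂ + cos φ₁ cos φ₂ cos Δλ, the central angle is δ ≈ 1.592 rad (91.2°).
Interpolate at f = 1/2 with slerp weights a = sin((1−f)δ)/sin δ ≈ 0.715, b = sin(fδ)/sin δ ≈ 0.715.
p = a·p₁ + b·p₂ ≈ (-0.927, 0.008, -0.375); φ = arcsin(p_z) ≈ -22.05°, λ = atan2(p_y, p_x) ≈ 179.50°.

≈ lat 22°S, lon 180°E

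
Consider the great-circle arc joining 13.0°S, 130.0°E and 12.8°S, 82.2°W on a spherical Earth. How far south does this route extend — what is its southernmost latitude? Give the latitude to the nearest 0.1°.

≈ 39.6°S

The great circle lies in the plane with unit normal n̂ = (p₁ × p₂)/|p₁ × p₂|.
Here n̂_z ≈ +0.771; the vertex latitude is φ_max = arccos|n̂_z| ≈ 39.6°.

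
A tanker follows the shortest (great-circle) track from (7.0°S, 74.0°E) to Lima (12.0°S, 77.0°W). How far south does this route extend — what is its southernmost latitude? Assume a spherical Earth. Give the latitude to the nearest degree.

≈ 34°S

The great circle lies in the plane with unit normal n̂ = (p₁ × p₂)/|p₁ × p₂|.
Here n̂_z ≈ -0.830; the vertex latitude is φ_max = arccos|n̂_z| ≈ 33.9°.
Check via Clairaut: cos φ_max = |cos φ₁| · sin C = cos(7.0°)·sin(123.2°) ≈ 0.830, again giving ≈ 33.9°.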